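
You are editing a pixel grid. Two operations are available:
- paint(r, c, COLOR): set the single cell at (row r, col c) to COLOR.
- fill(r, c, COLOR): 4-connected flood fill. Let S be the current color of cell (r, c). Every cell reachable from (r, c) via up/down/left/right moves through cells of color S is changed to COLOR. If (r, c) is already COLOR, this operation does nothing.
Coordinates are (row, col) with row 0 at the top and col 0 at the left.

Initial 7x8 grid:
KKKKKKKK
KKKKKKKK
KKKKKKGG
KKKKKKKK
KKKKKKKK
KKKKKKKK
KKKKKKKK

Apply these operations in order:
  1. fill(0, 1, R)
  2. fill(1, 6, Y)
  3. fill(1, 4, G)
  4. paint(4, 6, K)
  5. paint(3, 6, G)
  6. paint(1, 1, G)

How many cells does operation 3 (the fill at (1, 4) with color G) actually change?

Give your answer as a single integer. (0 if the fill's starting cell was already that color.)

Answer: 54

Derivation:
After op 1 fill(0,1,R) [54 cells changed]:
RRRRRRRR
RRRRRRRR
RRRRRRGG
RRRRRRRR
RRRRRRRR
RRRRRRRR
RRRRRRRR
After op 2 fill(1,6,Y) [54 cells changed]:
YYYYYYYY
YYYYYYYY
YYYYYYGG
YYYYYYYY
YYYYYYYY
YYYYYYYY
YYYYYYYY
After op 3 fill(1,4,G) [54 cells changed]:
GGGGGGGG
GGGGGGGG
GGGGGGGG
GGGGGGGG
GGGGGGGG
GGGGGGGG
GGGGGGGG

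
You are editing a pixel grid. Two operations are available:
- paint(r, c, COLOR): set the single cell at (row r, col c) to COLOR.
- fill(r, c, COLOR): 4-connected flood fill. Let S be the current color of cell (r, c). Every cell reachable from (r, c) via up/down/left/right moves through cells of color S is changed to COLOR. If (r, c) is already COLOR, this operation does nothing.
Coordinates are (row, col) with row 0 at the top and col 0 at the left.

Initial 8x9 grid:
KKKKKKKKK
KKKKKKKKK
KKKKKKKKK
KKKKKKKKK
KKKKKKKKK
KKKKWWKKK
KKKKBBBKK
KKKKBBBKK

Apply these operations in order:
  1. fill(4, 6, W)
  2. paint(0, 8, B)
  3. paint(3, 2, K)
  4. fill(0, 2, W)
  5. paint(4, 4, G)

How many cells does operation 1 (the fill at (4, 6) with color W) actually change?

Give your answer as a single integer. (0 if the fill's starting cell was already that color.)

Answer: 64

Derivation:
After op 1 fill(4,6,W) [64 cells changed]:
WWWWWWWWW
WWWWWWWWW
WWWWWWWWW
WWWWWWWWW
WWWWWWWWW
WWWWWWWWW
WWWWBBBWW
WWWWBBBWW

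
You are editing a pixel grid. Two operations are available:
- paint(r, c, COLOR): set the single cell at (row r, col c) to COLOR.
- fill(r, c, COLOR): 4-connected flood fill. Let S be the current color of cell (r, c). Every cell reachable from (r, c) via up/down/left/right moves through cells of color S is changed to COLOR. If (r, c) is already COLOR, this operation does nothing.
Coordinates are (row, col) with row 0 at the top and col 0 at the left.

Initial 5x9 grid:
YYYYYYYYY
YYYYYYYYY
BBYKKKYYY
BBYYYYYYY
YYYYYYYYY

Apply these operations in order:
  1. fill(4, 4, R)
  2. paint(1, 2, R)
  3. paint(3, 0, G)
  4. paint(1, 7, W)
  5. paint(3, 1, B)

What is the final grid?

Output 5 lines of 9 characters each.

Answer: RRRRRRRRR
RRRRRRRWR
BBRKKKRRR
GBRRRRRRR
RRRRRRRRR

Derivation:
After op 1 fill(4,4,R) [38 cells changed]:
RRRRRRRRR
RRRRRRRRR
BBRKKKRRR
BBRRRRRRR
RRRRRRRRR
After op 2 paint(1,2,R):
RRRRRRRRR
RRRRRRRRR
BBRKKKRRR
BBRRRRRRR
RRRRRRRRR
After op 3 paint(3,0,G):
RRRRRRRRR
RRRRRRRRR
BBRKKKRRR
GBRRRRRRR
RRRRRRRRR
After op 4 paint(1,7,W):
RRRRRRRRR
RRRRRRRWR
BBRKKKRRR
GBRRRRRRR
RRRRRRRRR
After op 5 paint(3,1,B):
RRRRRRRRR
RRRRRRRWR
BBRKKKRRR
GBRRRRRRR
RRRRRRRRR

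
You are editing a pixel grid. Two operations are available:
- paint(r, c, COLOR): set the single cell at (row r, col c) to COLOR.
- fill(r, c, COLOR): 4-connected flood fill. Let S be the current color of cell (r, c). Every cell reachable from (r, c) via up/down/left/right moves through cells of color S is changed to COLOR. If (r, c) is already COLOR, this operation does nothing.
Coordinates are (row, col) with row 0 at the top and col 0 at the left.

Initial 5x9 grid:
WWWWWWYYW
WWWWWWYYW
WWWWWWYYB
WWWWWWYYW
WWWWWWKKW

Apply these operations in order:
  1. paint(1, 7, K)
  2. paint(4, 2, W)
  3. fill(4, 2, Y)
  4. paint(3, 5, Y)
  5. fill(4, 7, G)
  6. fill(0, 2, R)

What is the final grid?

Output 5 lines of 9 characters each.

After op 1 paint(1,7,K):
WWWWWWYYW
WWWWWWYKW
WWWWWWYYB
WWWWWWYYW
WWWWWWKKW
After op 2 paint(4,2,W):
WWWWWWYYW
WWWWWWYKW
WWWWWWYYB
WWWWWWYYW
WWWWWWKKW
After op 3 fill(4,2,Y) [30 cells changed]:
YYYYYYYYW
YYYYYYYKW
YYYYYYYYB
YYYYYYYYW
YYYYYYKKW
After op 4 paint(3,5,Y):
YYYYYYYYW
YYYYYYYKW
YYYYYYYYB
YYYYYYYYW
YYYYYYKKW
After op 5 fill(4,7,G) [2 cells changed]:
YYYYYYYYW
YYYYYYYKW
YYYYYYYYB
YYYYYYYYW
YYYYYYGGW
After op 6 fill(0,2,R) [37 cells changed]:
RRRRRRRRW
RRRRRRRKW
RRRRRRRRB
RRRRRRRRW
RRRRRRGGW

Answer: RRRRRRRRW
RRRRRRRKW
RRRRRRRRB
RRRRRRRRW
RRRRRRGGW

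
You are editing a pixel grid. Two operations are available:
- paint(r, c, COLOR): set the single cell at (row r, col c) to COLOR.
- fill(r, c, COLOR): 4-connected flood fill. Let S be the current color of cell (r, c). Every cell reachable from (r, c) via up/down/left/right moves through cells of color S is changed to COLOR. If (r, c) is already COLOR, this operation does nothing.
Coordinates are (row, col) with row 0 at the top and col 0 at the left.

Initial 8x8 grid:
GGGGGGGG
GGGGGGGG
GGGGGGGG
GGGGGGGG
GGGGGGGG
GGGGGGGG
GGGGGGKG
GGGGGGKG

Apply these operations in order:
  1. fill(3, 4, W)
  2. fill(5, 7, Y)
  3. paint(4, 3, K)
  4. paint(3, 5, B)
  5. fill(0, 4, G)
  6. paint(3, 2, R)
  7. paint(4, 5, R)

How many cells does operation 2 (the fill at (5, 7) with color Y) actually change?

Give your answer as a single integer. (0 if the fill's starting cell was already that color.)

After op 1 fill(3,4,W) [62 cells changed]:
WWWWWWWW
WWWWWWWW
WWWWWWWW
WWWWWWWW
WWWWWWWW
WWWWWWWW
WWWWWWKW
WWWWWWKW
After op 2 fill(5,7,Y) [62 cells changed]:
YYYYYYYY
YYYYYYYY
YYYYYYYY
YYYYYYYY
YYYYYYYY
YYYYYYYY
YYYYYYKY
YYYYYYKY

Answer: 62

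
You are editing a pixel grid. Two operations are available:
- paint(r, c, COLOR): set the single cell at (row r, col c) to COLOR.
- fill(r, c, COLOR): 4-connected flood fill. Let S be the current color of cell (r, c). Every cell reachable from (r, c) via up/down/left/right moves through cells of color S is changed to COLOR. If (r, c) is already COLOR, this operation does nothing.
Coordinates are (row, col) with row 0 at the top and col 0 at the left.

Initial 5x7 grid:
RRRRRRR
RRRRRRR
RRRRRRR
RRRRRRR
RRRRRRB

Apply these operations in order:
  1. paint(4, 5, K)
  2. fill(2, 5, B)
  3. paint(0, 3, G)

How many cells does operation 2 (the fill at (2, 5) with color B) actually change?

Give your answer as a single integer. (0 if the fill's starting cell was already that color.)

Answer: 33

Derivation:
After op 1 paint(4,5,K):
RRRRRRR
RRRRRRR
RRRRRRR
RRRRRRR
RRRRRKB
After op 2 fill(2,5,B) [33 cells changed]:
BBBBBBB
BBBBBBB
BBBBBBB
BBBBBBB
BBBBBKB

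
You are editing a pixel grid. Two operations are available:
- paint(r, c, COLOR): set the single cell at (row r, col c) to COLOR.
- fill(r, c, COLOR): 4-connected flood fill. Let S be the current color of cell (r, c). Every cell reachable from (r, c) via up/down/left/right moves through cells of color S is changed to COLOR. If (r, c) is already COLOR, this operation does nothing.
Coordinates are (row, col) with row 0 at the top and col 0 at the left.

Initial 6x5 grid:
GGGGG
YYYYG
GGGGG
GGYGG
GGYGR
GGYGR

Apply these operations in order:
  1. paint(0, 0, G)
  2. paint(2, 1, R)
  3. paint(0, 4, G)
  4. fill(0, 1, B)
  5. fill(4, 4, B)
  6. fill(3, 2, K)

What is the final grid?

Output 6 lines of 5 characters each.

After op 1 paint(0,0,G):
GGGGG
YYYYG
GGGGG
GGYGG
GGYGR
GGYGR
After op 2 paint(2,1,R):
GGGGG
YYYYG
GRGGG
GGYGG
GGYGR
GGYGR
After op 3 paint(0,4,G):
GGGGG
YYYYG
GRGGG
GGYGG
GGYGR
GGYGR
After op 4 fill(0,1,B) [13 cells changed]:
BBBBB
YYYYB
GRBBB
GGYBB
GGYBR
GGYBR
After op 5 fill(4,4,B) [2 cells changed]:
BBBBB
YYYYB
GRBBB
GGYBB
GGYBB
GGYBB
After op 6 fill(3,2,K) [3 cells changed]:
BBBBB
YYYYB
GRBBB
GGKBB
GGKBB
GGKBB

Answer: BBBBB
YYYYB
GRBBB
GGKBB
GGKBB
GGKBB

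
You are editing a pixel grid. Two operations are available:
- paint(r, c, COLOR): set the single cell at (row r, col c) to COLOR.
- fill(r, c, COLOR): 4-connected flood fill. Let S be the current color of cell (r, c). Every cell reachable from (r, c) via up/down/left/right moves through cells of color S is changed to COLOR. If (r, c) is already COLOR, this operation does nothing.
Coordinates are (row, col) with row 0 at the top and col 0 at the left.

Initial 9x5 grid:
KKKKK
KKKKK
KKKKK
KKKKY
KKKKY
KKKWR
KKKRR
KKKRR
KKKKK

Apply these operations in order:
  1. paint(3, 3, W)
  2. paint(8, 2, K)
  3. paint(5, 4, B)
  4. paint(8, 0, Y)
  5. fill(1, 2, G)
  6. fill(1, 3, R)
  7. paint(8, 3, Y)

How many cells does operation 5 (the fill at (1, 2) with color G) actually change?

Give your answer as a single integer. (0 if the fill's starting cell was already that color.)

Answer: 35

Derivation:
After op 1 paint(3,3,W):
KKKKK
KKKKK
KKKKK
KKKWY
KKKKY
KKKWR
KKKRR
KKKRR
KKKKK
After op 2 paint(8,2,K):
KKKKK
KKKKK
KKKKK
KKKWY
KKKKY
KKKWR
KKKRR
KKKRR
KKKKK
After op 3 paint(5,4,B):
KKKKK
KKKKK
KKKKK
KKKWY
KKKKY
KKKWB
KKKRR
KKKRR
KKKKK
After op 4 paint(8,0,Y):
KKKKK
KKKKK
KKKKK
KKKWY
KKKKY
KKKWB
KKKRR
KKKRR
YKKKK
After op 5 fill(1,2,G) [35 cells changed]:
GGGGG
GGGGG
GGGGG
GGGWY
GGGGY
GGGWB
GGGRR
GGGRR
YGGGG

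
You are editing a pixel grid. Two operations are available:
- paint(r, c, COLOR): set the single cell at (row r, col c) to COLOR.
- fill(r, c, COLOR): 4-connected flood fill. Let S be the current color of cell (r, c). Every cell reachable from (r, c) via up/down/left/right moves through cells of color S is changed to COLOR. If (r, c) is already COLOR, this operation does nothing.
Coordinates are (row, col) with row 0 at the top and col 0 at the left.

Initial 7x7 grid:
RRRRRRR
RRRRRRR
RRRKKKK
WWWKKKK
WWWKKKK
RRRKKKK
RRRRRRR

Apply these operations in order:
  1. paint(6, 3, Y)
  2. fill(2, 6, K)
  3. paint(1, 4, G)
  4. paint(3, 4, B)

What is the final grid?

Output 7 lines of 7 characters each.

Answer: RRRRRRR
RRRRGRR
RRRKKKK
WWWKBKK
WWWKKKK
RRRKKKK
RRRYRRR

Derivation:
After op 1 paint(6,3,Y):
RRRRRRR
RRRRRRR
RRRKKKK
WWWKKKK
WWWKKKK
RRRKKKK
RRRYRRR
After op 2 fill(2,6,K) [0 cells changed]:
RRRRRRR
RRRRRRR
RRRKKKK
WWWKKKK
WWWKKKK
RRRKKKK
RRRYRRR
After op 3 paint(1,4,G):
RRRRRRR
RRRRGRR
RRRKKKK
WWWKKKK
WWWKKKK
RRRKKKK
RRRYRRR
After op 4 paint(3,4,B):
RRRRRRR
RRRRGRR
RRRKKKK
WWWKBKK
WWWKKKK
RRRKKKK
RRRYRRR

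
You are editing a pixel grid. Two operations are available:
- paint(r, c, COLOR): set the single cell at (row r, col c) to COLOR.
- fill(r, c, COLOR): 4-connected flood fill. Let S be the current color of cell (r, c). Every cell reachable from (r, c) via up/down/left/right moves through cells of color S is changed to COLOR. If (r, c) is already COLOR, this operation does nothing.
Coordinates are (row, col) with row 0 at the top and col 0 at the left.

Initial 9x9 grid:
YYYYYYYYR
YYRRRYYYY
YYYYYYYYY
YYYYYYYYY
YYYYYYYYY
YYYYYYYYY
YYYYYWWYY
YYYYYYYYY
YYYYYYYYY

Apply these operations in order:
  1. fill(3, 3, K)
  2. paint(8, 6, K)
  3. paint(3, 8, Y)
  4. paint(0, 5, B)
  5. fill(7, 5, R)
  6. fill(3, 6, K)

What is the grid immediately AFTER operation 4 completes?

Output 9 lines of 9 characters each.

After op 1 fill(3,3,K) [75 cells changed]:
KKKKKKKKR
KKRRRKKKK
KKKKKKKKK
KKKKKKKKK
KKKKKKKKK
KKKKKKKKK
KKKKKWWKK
KKKKKKKKK
KKKKKKKKK
After op 2 paint(8,6,K):
KKKKKKKKR
KKRRRKKKK
KKKKKKKKK
KKKKKKKKK
KKKKKKKKK
KKKKKKKKK
KKKKKWWKK
KKKKKKKKK
KKKKKKKKK
After op 3 paint(3,8,Y):
KKKKKKKKR
KKRRRKKKK
KKKKKKKKK
KKKKKKKKY
KKKKKKKKK
KKKKKKKKK
KKKKKWWKK
KKKKKKKKK
KKKKKKKKK
After op 4 paint(0,5,B):
KKKKKBKKR
KKRRRKKKK
KKKKKKKKK
KKKKKKKKY
KKKKKKKKK
KKKKKKKKK
KKKKKWWKK
KKKKKKKKK
KKKKKKKKK

Answer: KKKKKBKKR
KKRRRKKKK
KKKKKKKKK
KKKKKKKKY
KKKKKKKKK
KKKKKKKKK
KKKKKWWKK
KKKKKKKKK
KKKKKKKKK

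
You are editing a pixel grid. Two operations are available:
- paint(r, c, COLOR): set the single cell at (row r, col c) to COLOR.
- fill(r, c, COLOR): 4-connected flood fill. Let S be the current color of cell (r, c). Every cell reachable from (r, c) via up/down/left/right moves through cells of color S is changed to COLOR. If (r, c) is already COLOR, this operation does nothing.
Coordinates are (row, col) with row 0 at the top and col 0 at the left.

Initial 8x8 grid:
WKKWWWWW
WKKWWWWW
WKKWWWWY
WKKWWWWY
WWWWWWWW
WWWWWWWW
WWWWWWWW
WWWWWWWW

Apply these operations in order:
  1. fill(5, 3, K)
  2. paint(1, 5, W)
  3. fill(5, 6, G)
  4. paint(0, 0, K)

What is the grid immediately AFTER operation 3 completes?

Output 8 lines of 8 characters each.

Answer: GGGGGGGG
GGGGGWGG
GGGGGGGY
GGGGGGGY
GGGGGGGG
GGGGGGGG
GGGGGGGG
GGGGGGGG

Derivation:
After op 1 fill(5,3,K) [54 cells changed]:
KKKKKKKK
KKKKKKKK
KKKKKKKY
KKKKKKKY
KKKKKKKK
KKKKKKKK
KKKKKKKK
KKKKKKKK
After op 2 paint(1,5,W):
KKKKKKKK
KKKKKWKK
KKKKKKKY
KKKKKKKY
KKKKKKKK
KKKKKKKK
KKKKKKKK
KKKKKKKK
After op 3 fill(5,6,G) [61 cells changed]:
GGGGGGGG
GGGGGWGG
GGGGGGGY
GGGGGGGY
GGGGGGGG
GGGGGGGG
GGGGGGGG
GGGGGGGG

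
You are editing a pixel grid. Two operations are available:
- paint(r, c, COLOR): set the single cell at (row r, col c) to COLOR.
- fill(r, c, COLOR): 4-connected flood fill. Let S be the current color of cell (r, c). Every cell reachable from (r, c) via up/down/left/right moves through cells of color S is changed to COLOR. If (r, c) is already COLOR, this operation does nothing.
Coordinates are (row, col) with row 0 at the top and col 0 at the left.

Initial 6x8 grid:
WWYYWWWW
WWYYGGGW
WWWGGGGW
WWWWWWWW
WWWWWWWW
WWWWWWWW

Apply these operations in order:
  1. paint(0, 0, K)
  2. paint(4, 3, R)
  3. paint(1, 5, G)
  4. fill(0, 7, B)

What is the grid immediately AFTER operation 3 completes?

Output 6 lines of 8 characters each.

After op 1 paint(0,0,K):
KWYYWWWW
WWYYGGGW
WWWGGGGW
WWWWWWWW
WWWWWWWW
WWWWWWWW
After op 2 paint(4,3,R):
KWYYWWWW
WWYYGGGW
WWWGGGGW
WWWWWWWW
WWWRWWWW
WWWWWWWW
After op 3 paint(1,5,G):
KWYYWWWW
WWYYGGGW
WWWGGGGW
WWWWWWWW
WWWRWWWW
WWWWWWWW

Answer: KWYYWWWW
WWYYGGGW
WWWGGGGW
WWWWWWWW
WWWRWWWW
WWWWWWWW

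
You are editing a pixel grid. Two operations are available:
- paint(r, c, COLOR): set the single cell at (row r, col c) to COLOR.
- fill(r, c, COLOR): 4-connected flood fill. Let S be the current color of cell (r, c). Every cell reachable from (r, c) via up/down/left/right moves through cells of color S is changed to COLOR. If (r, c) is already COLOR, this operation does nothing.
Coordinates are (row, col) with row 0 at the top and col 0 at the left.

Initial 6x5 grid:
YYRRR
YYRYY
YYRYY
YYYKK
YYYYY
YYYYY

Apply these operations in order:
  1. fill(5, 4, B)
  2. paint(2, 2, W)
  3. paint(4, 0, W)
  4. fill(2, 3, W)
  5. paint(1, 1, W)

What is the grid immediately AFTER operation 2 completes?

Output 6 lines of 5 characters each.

After op 1 fill(5,4,B) [19 cells changed]:
BBRRR
BBRYY
BBRYY
BBBKK
BBBBB
BBBBB
After op 2 paint(2,2,W):
BBRRR
BBRYY
BBWYY
BBBKK
BBBBB
BBBBB

Answer: BBRRR
BBRYY
BBWYY
BBBKK
BBBBB
BBBBB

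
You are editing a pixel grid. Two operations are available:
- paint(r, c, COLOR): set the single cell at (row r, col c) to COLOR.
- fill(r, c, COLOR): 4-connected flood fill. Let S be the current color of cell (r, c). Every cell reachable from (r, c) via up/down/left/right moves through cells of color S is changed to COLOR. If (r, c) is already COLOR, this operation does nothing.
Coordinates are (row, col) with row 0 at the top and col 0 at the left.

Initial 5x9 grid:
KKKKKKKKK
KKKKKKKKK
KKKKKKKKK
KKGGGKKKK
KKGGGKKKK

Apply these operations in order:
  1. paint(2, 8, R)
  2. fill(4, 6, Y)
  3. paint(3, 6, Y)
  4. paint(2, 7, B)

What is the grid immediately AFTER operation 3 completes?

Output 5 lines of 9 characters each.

Answer: YYYYYYYYY
YYYYYYYYY
YYYYYYYYR
YYGGGYYYY
YYGGGYYYY

Derivation:
After op 1 paint(2,8,R):
KKKKKKKKK
KKKKKKKKK
KKKKKKKKR
KKGGGKKKK
KKGGGKKKK
After op 2 fill(4,6,Y) [38 cells changed]:
YYYYYYYYY
YYYYYYYYY
YYYYYYYYR
YYGGGYYYY
YYGGGYYYY
After op 3 paint(3,6,Y):
YYYYYYYYY
YYYYYYYYY
YYYYYYYYR
YYGGGYYYY
YYGGGYYYY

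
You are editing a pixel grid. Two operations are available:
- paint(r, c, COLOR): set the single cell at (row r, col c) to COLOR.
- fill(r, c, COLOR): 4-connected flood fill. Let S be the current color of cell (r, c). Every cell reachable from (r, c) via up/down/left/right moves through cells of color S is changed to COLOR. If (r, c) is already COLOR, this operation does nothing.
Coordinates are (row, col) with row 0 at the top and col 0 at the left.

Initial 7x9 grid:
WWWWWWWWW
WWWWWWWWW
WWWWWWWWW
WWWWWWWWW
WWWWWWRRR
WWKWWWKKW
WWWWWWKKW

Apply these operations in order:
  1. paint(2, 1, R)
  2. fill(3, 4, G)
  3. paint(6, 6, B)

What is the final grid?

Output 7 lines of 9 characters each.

Answer: GGGGGGGGG
GGGGGGGGG
GRGGGGGGG
GGGGGGGGG
GGGGGGRRR
GGKGGGKKW
GGGGGGBKW

Derivation:
After op 1 paint(2,1,R):
WWWWWWWWW
WWWWWWWWW
WRWWWWWWW
WWWWWWWWW
WWWWWWRRR
WWKWWWKKW
WWWWWWKKW
After op 2 fill(3,4,G) [52 cells changed]:
GGGGGGGGG
GGGGGGGGG
GRGGGGGGG
GGGGGGGGG
GGGGGGRRR
GGKGGGKKW
GGGGGGKKW
After op 3 paint(6,6,B):
GGGGGGGGG
GGGGGGGGG
GRGGGGGGG
GGGGGGGGG
GGGGGGRRR
GGKGGGKKW
GGGGGGBKW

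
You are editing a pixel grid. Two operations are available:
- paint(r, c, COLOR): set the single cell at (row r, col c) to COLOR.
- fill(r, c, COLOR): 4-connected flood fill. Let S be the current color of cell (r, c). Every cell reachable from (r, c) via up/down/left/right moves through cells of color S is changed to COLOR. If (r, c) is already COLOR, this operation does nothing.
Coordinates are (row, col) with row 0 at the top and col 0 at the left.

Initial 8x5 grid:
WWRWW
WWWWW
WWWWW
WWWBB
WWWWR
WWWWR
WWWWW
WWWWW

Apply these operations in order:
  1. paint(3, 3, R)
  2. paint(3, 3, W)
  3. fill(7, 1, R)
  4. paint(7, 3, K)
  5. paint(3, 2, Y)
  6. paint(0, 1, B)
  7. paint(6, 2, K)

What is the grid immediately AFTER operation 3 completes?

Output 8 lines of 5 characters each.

Answer: RRRRR
RRRRR
RRRRR
RRRRB
RRRRR
RRRRR
RRRRR
RRRRR

Derivation:
After op 1 paint(3,3,R):
WWRWW
WWWWW
WWWWW
WWWRB
WWWWR
WWWWR
WWWWW
WWWWW
After op 2 paint(3,3,W):
WWRWW
WWWWW
WWWWW
WWWWB
WWWWR
WWWWR
WWWWW
WWWWW
After op 3 fill(7,1,R) [36 cells changed]:
RRRRR
RRRRR
RRRRR
RRRRB
RRRRR
RRRRR
RRRRR
RRRRR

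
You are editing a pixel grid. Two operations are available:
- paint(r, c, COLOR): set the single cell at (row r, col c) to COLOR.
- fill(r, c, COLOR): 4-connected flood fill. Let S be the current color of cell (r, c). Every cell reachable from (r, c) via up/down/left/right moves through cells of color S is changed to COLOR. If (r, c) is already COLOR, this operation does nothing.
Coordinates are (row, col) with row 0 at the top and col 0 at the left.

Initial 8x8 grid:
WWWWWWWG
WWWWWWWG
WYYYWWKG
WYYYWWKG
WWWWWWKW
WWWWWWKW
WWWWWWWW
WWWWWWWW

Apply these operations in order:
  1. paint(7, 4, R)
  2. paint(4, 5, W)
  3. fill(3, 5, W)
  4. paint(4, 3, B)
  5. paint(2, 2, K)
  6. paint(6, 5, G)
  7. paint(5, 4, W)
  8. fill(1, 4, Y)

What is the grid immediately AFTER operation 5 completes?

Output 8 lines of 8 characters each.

After op 1 paint(7,4,R):
WWWWWWWG
WWWWWWWG
WYYYWWKG
WYYYWWKG
WWWWWWKW
WWWWWWKW
WWWWWWWW
WWWWRWWW
After op 2 paint(4,5,W):
WWWWWWWG
WWWWWWWG
WYYYWWKG
WYYYWWKG
WWWWWWKW
WWWWWWKW
WWWWWWWW
WWWWRWWW
After op 3 fill(3,5,W) [0 cells changed]:
WWWWWWWG
WWWWWWWG
WYYYWWKG
WYYYWWKG
WWWWWWKW
WWWWWWKW
WWWWWWWW
WWWWRWWW
After op 4 paint(4,3,B):
WWWWWWWG
WWWWWWWG
WYYYWWKG
WYYYWWKG
WWWBWWKW
WWWWWWKW
WWWWWWWW
WWWWRWWW
After op 5 paint(2,2,K):
WWWWWWWG
WWWWWWWG
WYKYWWKG
WYYYWWKG
WWWBWWKW
WWWWWWKW
WWWWWWWW
WWWWRWWW

Answer: WWWWWWWG
WWWWWWWG
WYKYWWKG
WYYYWWKG
WWWBWWKW
WWWWWWKW
WWWWWWWW
WWWWRWWW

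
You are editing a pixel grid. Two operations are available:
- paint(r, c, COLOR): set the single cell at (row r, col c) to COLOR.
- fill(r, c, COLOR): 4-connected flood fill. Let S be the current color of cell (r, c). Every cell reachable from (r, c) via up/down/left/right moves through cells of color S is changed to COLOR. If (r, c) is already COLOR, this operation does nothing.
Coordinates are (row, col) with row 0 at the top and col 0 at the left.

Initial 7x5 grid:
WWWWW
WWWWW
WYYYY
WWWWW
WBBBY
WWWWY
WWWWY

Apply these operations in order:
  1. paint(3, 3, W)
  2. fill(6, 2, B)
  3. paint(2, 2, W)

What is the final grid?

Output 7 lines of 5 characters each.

Answer: BBBBB
BBBBB
BYWYY
BBBBB
BBBBY
BBBBY
BBBBY

Derivation:
After op 1 paint(3,3,W):
WWWWW
WWWWW
WYYYY
WWWWW
WBBBY
WWWWY
WWWWY
After op 2 fill(6,2,B) [25 cells changed]:
BBBBB
BBBBB
BYYYY
BBBBB
BBBBY
BBBBY
BBBBY
After op 3 paint(2,2,W):
BBBBB
BBBBB
BYWYY
BBBBB
BBBBY
BBBBY
BBBBY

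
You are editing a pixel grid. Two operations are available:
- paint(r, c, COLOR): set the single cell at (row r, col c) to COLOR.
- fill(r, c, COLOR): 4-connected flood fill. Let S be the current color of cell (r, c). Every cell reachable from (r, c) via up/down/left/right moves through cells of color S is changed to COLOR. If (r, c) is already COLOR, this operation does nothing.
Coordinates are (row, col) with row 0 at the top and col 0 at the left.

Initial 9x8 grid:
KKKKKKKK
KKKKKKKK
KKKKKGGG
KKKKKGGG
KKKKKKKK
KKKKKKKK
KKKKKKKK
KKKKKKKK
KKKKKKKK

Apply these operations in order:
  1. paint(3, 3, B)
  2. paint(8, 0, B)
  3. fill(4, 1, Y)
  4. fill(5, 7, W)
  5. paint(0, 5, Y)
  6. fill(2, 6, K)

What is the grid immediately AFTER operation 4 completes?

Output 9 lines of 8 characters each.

Answer: WWWWWWWW
WWWWWWWW
WWWWWGGG
WWWBWGGG
WWWWWWWW
WWWWWWWW
WWWWWWWW
WWWWWWWW
BWWWWWWW

Derivation:
After op 1 paint(3,3,B):
KKKKKKKK
KKKKKKKK
KKKKKGGG
KKKBKGGG
KKKKKKKK
KKKKKKKK
KKKKKKKK
KKKKKKKK
KKKKKKKK
After op 2 paint(8,0,B):
KKKKKKKK
KKKKKKKK
KKKKKGGG
KKKBKGGG
KKKKKKKK
KKKKKKKK
KKKKKKKK
KKKKKKKK
BKKKKKKK
After op 3 fill(4,1,Y) [64 cells changed]:
YYYYYYYY
YYYYYYYY
YYYYYGGG
YYYBYGGG
YYYYYYYY
YYYYYYYY
YYYYYYYY
YYYYYYYY
BYYYYYYY
After op 4 fill(5,7,W) [64 cells changed]:
WWWWWWWW
WWWWWWWW
WWWWWGGG
WWWBWGGG
WWWWWWWW
WWWWWWWW
WWWWWWWW
WWWWWWWW
BWWWWWWW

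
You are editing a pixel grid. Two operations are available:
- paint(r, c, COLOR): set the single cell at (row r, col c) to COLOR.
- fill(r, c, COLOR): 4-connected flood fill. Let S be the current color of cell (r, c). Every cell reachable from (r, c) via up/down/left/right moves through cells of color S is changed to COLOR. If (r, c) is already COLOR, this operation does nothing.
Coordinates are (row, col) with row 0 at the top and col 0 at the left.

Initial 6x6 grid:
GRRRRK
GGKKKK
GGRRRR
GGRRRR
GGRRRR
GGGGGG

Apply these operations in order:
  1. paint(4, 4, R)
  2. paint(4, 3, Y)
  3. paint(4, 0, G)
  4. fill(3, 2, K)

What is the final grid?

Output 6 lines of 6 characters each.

After op 1 paint(4,4,R):
GRRRRK
GGKKKK
GGRRRR
GGRRRR
GGRRRR
GGGGGG
After op 2 paint(4,3,Y):
GRRRRK
GGKKKK
GGRRRR
GGRRRR
GGRYRR
GGGGGG
After op 3 paint(4,0,G):
GRRRRK
GGKKKK
GGRRRR
GGRRRR
GGRYRR
GGGGGG
After op 4 fill(3,2,K) [11 cells changed]:
GRRRRK
GGKKKK
GGKKKK
GGKKKK
GGKYKK
GGGGGG

Answer: GRRRRK
GGKKKK
GGKKKK
GGKKKK
GGKYKK
GGGGGG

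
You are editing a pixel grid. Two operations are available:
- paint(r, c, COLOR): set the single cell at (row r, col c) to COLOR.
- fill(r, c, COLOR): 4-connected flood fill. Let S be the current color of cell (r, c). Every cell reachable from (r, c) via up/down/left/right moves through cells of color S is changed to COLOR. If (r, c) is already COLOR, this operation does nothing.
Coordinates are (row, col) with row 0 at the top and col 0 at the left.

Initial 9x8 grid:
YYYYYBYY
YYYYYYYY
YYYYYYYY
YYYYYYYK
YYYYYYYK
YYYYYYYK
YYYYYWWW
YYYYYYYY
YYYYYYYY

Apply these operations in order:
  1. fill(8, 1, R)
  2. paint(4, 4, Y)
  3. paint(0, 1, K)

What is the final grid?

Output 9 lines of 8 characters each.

Answer: RKRRRBRR
RRRRRRRR
RRRRRRRR
RRRRRRRK
RRRRYRRK
RRRRRRRK
RRRRRWWW
RRRRRRRR
RRRRRRRR

Derivation:
After op 1 fill(8,1,R) [65 cells changed]:
RRRRRBRR
RRRRRRRR
RRRRRRRR
RRRRRRRK
RRRRRRRK
RRRRRRRK
RRRRRWWW
RRRRRRRR
RRRRRRRR
After op 2 paint(4,4,Y):
RRRRRBRR
RRRRRRRR
RRRRRRRR
RRRRRRRK
RRRRYRRK
RRRRRRRK
RRRRRWWW
RRRRRRRR
RRRRRRRR
After op 3 paint(0,1,K):
RKRRRBRR
RRRRRRRR
RRRRRRRR
RRRRRRRK
RRRRYRRK
RRRRRRRK
RRRRRWWW
RRRRRRRR
RRRRRRRR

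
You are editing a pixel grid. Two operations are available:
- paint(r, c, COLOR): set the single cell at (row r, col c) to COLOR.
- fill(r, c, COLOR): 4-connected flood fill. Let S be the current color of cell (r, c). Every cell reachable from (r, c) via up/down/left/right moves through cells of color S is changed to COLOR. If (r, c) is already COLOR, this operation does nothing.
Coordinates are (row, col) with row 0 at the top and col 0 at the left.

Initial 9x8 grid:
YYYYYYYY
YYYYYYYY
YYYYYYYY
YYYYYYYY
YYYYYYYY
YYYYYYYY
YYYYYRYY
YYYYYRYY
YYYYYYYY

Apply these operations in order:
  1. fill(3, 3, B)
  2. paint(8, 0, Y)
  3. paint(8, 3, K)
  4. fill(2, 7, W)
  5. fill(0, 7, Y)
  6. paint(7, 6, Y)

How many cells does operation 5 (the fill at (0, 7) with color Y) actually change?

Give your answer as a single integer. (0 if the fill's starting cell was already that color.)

After op 1 fill(3,3,B) [70 cells changed]:
BBBBBBBB
BBBBBBBB
BBBBBBBB
BBBBBBBB
BBBBBBBB
BBBBBBBB
BBBBBRBB
BBBBBRBB
BBBBBBBB
After op 2 paint(8,0,Y):
BBBBBBBB
BBBBBBBB
BBBBBBBB
BBBBBBBB
BBBBBBBB
BBBBBBBB
BBBBBRBB
BBBBBRBB
YBBBBBBB
After op 3 paint(8,3,K):
BBBBBBBB
BBBBBBBB
BBBBBBBB
BBBBBBBB
BBBBBBBB
BBBBBBBB
BBBBBRBB
BBBBBRBB
YBBKBBBB
After op 4 fill(2,7,W) [68 cells changed]:
WWWWWWWW
WWWWWWWW
WWWWWWWW
WWWWWWWW
WWWWWWWW
WWWWWWWW
WWWWWRWW
WWWWWRWW
YWWKWWWW
After op 5 fill(0,7,Y) [68 cells changed]:
YYYYYYYY
YYYYYYYY
YYYYYYYY
YYYYYYYY
YYYYYYYY
YYYYYYYY
YYYYYRYY
YYYYYRYY
YYYKYYYY

Answer: 68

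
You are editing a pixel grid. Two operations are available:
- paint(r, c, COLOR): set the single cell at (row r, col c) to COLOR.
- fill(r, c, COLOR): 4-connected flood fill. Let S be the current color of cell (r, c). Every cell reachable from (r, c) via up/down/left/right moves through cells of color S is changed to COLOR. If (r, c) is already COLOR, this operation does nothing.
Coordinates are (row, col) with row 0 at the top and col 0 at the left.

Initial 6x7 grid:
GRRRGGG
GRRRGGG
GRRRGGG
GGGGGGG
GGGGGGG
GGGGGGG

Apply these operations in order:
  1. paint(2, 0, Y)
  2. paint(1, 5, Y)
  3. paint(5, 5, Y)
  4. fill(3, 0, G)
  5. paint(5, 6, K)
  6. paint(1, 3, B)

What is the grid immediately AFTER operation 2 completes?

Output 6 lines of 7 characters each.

After op 1 paint(2,0,Y):
GRRRGGG
GRRRGGG
YRRRGGG
GGGGGGG
GGGGGGG
GGGGGGG
After op 2 paint(1,5,Y):
GRRRGGG
GRRRGYG
YRRRGGG
GGGGGGG
GGGGGGG
GGGGGGG

Answer: GRRRGGG
GRRRGYG
YRRRGGG
GGGGGGG
GGGGGGG
GGGGGGG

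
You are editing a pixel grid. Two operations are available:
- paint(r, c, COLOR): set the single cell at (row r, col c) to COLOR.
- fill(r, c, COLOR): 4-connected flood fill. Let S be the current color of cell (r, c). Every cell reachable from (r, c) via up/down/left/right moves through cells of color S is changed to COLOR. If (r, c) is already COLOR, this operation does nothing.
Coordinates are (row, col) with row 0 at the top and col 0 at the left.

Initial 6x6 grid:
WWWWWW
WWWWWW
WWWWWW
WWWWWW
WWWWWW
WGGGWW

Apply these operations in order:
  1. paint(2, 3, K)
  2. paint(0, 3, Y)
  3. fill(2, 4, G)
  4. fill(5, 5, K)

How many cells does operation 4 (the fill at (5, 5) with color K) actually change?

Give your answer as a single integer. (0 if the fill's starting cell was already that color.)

Answer: 34

Derivation:
After op 1 paint(2,3,K):
WWWWWW
WWWWWW
WWWKWW
WWWWWW
WWWWWW
WGGGWW
After op 2 paint(0,3,Y):
WWWYWW
WWWWWW
WWWKWW
WWWWWW
WWWWWW
WGGGWW
After op 3 fill(2,4,G) [31 cells changed]:
GGGYGG
GGGGGG
GGGKGG
GGGGGG
GGGGGG
GGGGGG
After op 4 fill(5,5,K) [34 cells changed]:
KKKYKK
KKKKKK
KKKKKK
KKKKKK
KKKKKK
KKKKKK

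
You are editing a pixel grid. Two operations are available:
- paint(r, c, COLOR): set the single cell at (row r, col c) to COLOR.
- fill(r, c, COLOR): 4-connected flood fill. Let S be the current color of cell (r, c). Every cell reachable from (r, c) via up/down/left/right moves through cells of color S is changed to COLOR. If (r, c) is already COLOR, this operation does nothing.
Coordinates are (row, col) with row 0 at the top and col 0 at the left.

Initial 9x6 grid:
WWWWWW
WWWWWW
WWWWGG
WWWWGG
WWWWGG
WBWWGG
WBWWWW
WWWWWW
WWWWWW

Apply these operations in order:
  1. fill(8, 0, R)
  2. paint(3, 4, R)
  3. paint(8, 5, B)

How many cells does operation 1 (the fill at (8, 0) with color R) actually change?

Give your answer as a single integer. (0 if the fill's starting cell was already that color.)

After op 1 fill(8,0,R) [44 cells changed]:
RRRRRR
RRRRRR
RRRRGG
RRRRGG
RRRRGG
RBRRGG
RBRRRR
RRRRRR
RRRRRR

Answer: 44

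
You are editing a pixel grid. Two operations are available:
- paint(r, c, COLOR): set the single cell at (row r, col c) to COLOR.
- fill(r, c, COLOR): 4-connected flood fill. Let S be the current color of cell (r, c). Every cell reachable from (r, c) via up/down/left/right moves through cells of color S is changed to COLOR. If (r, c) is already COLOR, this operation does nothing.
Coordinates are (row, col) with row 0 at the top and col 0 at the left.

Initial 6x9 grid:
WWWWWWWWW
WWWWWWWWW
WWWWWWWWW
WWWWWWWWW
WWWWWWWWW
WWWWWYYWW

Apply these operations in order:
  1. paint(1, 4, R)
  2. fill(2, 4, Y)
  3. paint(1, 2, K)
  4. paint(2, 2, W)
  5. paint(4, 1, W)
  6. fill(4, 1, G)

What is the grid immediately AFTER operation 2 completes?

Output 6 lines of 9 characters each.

Answer: YYYYYYYYY
YYYYRYYYY
YYYYYYYYY
YYYYYYYYY
YYYYYYYYY
YYYYYYYYY

Derivation:
After op 1 paint(1,4,R):
WWWWWWWWW
WWWWRWWWW
WWWWWWWWW
WWWWWWWWW
WWWWWWWWW
WWWWWYYWW
After op 2 fill(2,4,Y) [51 cells changed]:
YYYYYYYYY
YYYYRYYYY
YYYYYYYYY
YYYYYYYYY
YYYYYYYYY
YYYYYYYYY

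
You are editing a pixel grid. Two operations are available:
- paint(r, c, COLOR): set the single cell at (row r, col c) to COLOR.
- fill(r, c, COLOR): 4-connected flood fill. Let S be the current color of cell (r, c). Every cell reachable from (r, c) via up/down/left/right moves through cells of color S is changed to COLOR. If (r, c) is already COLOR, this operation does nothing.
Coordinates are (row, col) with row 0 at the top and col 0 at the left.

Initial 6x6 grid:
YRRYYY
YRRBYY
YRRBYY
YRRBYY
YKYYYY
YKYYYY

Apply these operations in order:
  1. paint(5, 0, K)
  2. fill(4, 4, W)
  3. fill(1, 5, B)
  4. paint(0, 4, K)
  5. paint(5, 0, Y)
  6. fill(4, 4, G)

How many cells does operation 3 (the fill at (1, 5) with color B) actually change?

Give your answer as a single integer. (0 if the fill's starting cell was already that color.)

After op 1 paint(5,0,K):
YRRYYY
YRRBYY
YRRBYY
YRRBYY
YKYYYY
KKYYYY
After op 2 fill(4,4,W) [17 cells changed]:
YRRWWW
YRRBWW
YRRBWW
YRRBWW
YKWWWW
KKWWWW
After op 3 fill(1,5,B) [17 cells changed]:
YRRBBB
YRRBBB
YRRBBB
YRRBBB
YKBBBB
KKBBBB

Answer: 17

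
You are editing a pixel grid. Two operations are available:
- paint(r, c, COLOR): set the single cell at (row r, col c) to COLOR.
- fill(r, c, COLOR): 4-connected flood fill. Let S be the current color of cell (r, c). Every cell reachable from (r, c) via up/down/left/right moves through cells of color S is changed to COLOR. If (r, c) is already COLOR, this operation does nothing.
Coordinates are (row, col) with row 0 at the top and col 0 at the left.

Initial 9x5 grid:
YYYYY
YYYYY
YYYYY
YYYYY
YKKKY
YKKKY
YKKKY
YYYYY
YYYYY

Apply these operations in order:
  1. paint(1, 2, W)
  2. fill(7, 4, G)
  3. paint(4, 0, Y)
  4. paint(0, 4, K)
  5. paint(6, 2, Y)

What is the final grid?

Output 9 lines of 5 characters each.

Answer: GGGGK
GGWGG
GGGGG
GGGGG
YKKKG
GKKKG
GKYKG
GGGGG
GGGGG

Derivation:
After op 1 paint(1,2,W):
YYYYY
YYWYY
YYYYY
YYYYY
YKKKY
YKKKY
YKKKY
YYYYY
YYYYY
After op 2 fill(7,4,G) [35 cells changed]:
GGGGG
GGWGG
GGGGG
GGGGG
GKKKG
GKKKG
GKKKG
GGGGG
GGGGG
After op 3 paint(4,0,Y):
GGGGG
GGWGG
GGGGG
GGGGG
YKKKG
GKKKG
GKKKG
GGGGG
GGGGG
After op 4 paint(0,4,K):
GGGGK
GGWGG
GGGGG
GGGGG
YKKKG
GKKKG
GKKKG
GGGGG
GGGGG
After op 5 paint(6,2,Y):
GGGGK
GGWGG
GGGGG
GGGGG
YKKKG
GKKKG
GKYKG
GGGGG
GGGGG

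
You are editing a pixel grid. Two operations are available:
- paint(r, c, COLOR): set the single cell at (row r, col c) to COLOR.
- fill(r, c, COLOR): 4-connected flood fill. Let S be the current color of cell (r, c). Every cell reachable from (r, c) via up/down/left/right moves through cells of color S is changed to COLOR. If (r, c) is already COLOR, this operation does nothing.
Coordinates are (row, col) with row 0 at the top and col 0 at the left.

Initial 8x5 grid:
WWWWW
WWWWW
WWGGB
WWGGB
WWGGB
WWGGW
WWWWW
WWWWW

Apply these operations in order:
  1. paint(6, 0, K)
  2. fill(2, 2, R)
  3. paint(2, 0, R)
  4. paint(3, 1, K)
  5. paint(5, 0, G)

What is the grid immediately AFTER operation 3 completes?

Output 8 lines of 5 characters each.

After op 1 paint(6,0,K):
WWWWW
WWWWW
WWGGB
WWGGB
WWGGB
WWGGW
KWWWW
WWWWW
After op 2 fill(2,2,R) [8 cells changed]:
WWWWW
WWWWW
WWRRB
WWRRB
WWRRB
WWRRW
KWWWW
WWWWW
After op 3 paint(2,0,R):
WWWWW
WWWWW
RWRRB
WWRRB
WWRRB
WWRRW
KWWWW
WWWWW

Answer: WWWWW
WWWWW
RWRRB
WWRRB
WWRRB
WWRRW
KWWWW
WWWWW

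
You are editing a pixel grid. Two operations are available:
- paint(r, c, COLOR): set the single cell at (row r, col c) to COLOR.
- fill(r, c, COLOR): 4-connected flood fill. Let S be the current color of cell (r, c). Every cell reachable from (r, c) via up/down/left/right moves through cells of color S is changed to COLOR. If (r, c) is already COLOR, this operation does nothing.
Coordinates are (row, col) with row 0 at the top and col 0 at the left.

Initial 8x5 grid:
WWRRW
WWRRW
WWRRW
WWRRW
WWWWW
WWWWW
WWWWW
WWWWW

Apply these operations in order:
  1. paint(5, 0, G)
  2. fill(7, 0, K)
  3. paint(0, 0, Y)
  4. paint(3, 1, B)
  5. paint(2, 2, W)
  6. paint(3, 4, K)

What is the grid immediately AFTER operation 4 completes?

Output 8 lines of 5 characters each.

Answer: YKRRK
KKRRK
KKRRK
KBRRK
KKKKK
GKKKK
KKKKK
KKKKK

Derivation:
After op 1 paint(5,0,G):
WWRRW
WWRRW
WWRRW
WWRRW
WWWWW
GWWWW
WWWWW
WWWWW
After op 2 fill(7,0,K) [31 cells changed]:
KKRRK
KKRRK
KKRRK
KKRRK
KKKKK
GKKKK
KKKKK
KKKKK
After op 3 paint(0,0,Y):
YKRRK
KKRRK
KKRRK
KKRRK
KKKKK
GKKKK
KKKKK
KKKKK
After op 4 paint(3,1,B):
YKRRK
KKRRK
KKRRK
KBRRK
KKKKK
GKKKK
KKKKK
KKKKK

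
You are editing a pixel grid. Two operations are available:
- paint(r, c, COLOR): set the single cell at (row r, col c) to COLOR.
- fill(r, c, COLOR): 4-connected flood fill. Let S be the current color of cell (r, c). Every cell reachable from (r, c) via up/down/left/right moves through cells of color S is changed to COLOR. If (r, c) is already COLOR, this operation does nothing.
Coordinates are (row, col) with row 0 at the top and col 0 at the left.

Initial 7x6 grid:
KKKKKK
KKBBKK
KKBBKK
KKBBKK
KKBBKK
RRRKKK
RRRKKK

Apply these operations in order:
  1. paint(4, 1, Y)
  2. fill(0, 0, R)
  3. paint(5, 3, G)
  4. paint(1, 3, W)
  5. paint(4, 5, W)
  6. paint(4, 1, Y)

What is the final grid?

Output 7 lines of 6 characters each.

Answer: RRRRRR
RRBWRR
RRBBRR
RRBBRR
RYBBRW
RRRGRR
RRRRRR

Derivation:
After op 1 paint(4,1,Y):
KKKKKK
KKBBKK
KKBBKK
KKBBKK
KYBBKK
RRRKKK
RRRKKK
After op 2 fill(0,0,R) [27 cells changed]:
RRRRRR
RRBBRR
RRBBRR
RRBBRR
RYBBRR
RRRRRR
RRRRRR
After op 3 paint(5,3,G):
RRRRRR
RRBBRR
RRBBRR
RRBBRR
RYBBRR
RRRGRR
RRRRRR
After op 4 paint(1,3,W):
RRRRRR
RRBWRR
RRBBRR
RRBBRR
RYBBRR
RRRGRR
RRRRRR
After op 5 paint(4,5,W):
RRRRRR
RRBWRR
RRBBRR
RRBBRR
RYBBRW
RRRGRR
RRRRRR
After op 6 paint(4,1,Y):
RRRRRR
RRBWRR
RRBBRR
RRBBRR
RYBBRW
RRRGRR
RRRRRR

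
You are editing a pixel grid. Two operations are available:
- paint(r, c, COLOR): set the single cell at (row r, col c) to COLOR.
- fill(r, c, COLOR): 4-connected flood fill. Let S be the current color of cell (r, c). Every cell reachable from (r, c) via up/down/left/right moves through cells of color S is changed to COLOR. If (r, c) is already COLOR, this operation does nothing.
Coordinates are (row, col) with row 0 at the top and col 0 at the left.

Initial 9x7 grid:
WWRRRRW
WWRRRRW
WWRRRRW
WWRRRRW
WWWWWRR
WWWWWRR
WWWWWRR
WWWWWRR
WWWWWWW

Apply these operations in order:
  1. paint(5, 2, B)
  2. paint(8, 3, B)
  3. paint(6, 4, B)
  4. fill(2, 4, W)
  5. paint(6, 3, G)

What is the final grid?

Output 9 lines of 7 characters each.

After op 1 paint(5,2,B):
WWRRRRW
WWRRRRW
WWRRRRW
WWRRRRW
WWWWWRR
WWBWWRR
WWWWWRR
WWWWWRR
WWWWWWW
After op 2 paint(8,3,B):
WWRRRRW
WWRRRRW
WWRRRRW
WWRRRRW
WWWWWRR
WWBWWRR
WWWWWRR
WWWWWRR
WWWBWWW
After op 3 paint(6,4,B):
WWRRRRW
WWRRRRW
WWRRRRW
WWRRRRW
WWWWWRR
WWBWWRR
WWWWBRR
WWWWWRR
WWWBWWW
After op 4 fill(2,4,W) [24 cells changed]:
WWWWWWW
WWWWWWW
WWWWWWW
WWWWWWW
WWWWWWW
WWBWWWW
WWWWBWW
WWWWWWW
WWWBWWW
After op 5 paint(6,3,G):
WWWWWWW
WWWWWWW
WWWWWWW
WWWWWWW
WWWWWWW
WWBWWWW
WWWGBWW
WWWWWWW
WWWBWWW

Answer: WWWWWWW
WWWWWWW
WWWWWWW
WWWWWWW
WWWWWWW
WWBWWWW
WWWGBWW
WWWWWWW
WWWBWWW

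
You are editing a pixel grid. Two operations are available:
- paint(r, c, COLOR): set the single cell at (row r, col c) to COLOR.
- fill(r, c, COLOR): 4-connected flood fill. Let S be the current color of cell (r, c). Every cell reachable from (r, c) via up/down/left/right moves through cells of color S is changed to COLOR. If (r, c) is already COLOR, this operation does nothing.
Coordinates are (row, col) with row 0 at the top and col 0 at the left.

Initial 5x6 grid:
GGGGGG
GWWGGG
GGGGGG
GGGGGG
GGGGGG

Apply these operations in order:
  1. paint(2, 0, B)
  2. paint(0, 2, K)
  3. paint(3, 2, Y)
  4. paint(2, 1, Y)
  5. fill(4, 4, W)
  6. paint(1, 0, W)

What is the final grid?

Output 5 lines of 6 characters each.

Answer: GGKWWW
WWWWWW
BYWWWW
WWYWWW
WWWWWW

Derivation:
After op 1 paint(2,0,B):
GGGGGG
GWWGGG
BGGGGG
GGGGGG
GGGGGG
After op 2 paint(0,2,K):
GGKGGG
GWWGGG
BGGGGG
GGGGGG
GGGGGG
After op 3 paint(3,2,Y):
GGKGGG
GWWGGG
BGGGGG
GGYGGG
GGGGGG
After op 4 paint(2,1,Y):
GGKGGG
GWWGGG
BYGGGG
GGYGGG
GGGGGG
After op 5 fill(4,4,W) [21 cells changed]:
GGKWWW
GWWWWW
BYWWWW
WWYWWW
WWWWWW
After op 6 paint(1,0,W):
GGKWWW
WWWWWW
BYWWWW
WWYWWW
WWWWWW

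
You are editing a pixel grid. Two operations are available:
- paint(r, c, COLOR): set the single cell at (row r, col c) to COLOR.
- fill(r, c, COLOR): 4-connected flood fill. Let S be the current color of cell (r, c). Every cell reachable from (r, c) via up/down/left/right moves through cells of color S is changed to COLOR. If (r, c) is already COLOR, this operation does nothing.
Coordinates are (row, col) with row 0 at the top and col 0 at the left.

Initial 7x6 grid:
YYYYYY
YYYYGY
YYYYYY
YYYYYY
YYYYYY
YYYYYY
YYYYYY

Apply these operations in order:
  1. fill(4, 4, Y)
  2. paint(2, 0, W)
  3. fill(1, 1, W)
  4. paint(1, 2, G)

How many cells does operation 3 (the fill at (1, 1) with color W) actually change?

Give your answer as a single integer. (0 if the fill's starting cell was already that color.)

Answer: 40

Derivation:
After op 1 fill(4,4,Y) [0 cells changed]:
YYYYYY
YYYYGY
YYYYYY
YYYYYY
YYYYYY
YYYYYY
YYYYYY
After op 2 paint(2,0,W):
YYYYYY
YYYYGY
WYYYYY
YYYYYY
YYYYYY
YYYYYY
YYYYYY
After op 3 fill(1,1,W) [40 cells changed]:
WWWWWW
WWWWGW
WWWWWW
WWWWWW
WWWWWW
WWWWWW
WWWWWW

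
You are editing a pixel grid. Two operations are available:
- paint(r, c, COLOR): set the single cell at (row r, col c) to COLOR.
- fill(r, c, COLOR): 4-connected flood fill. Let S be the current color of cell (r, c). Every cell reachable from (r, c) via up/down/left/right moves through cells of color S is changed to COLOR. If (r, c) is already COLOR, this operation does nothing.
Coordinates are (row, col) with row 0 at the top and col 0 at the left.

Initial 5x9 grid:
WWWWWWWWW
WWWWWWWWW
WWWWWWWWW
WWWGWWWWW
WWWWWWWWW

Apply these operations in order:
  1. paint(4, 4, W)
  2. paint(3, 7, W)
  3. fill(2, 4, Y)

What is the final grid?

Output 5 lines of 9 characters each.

After op 1 paint(4,4,W):
WWWWWWWWW
WWWWWWWWW
WWWWWWWWW
WWWGWWWWW
WWWWWWWWW
After op 2 paint(3,7,W):
WWWWWWWWW
WWWWWWWWW
WWWWWWWWW
WWWGWWWWW
WWWWWWWWW
After op 3 fill(2,4,Y) [44 cells changed]:
YYYYYYYYY
YYYYYYYYY
YYYYYYYYY
YYYGYYYYY
YYYYYYYYY

Answer: YYYYYYYYY
YYYYYYYYY
YYYYYYYYY
YYYGYYYYY
YYYYYYYYY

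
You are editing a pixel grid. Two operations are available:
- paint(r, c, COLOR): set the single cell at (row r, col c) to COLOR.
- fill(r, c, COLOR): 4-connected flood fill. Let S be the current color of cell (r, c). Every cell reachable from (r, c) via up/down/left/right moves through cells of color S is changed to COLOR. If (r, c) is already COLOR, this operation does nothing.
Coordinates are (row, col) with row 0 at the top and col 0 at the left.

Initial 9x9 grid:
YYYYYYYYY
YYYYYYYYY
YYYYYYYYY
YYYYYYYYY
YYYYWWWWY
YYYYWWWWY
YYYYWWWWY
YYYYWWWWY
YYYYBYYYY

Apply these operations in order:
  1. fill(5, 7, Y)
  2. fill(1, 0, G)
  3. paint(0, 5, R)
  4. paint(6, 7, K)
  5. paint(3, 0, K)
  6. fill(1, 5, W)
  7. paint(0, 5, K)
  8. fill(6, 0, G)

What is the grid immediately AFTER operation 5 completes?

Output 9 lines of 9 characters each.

After op 1 fill(5,7,Y) [16 cells changed]:
YYYYYYYYY
YYYYYYYYY
YYYYYYYYY
YYYYYYYYY
YYYYYYYYY
YYYYYYYYY
YYYYYYYYY
YYYYYYYYY
YYYYBYYYY
After op 2 fill(1,0,G) [80 cells changed]:
GGGGGGGGG
GGGGGGGGG
GGGGGGGGG
GGGGGGGGG
GGGGGGGGG
GGGGGGGGG
GGGGGGGGG
GGGGGGGGG
GGGGBGGGG
After op 3 paint(0,5,R):
GGGGGRGGG
GGGGGGGGG
GGGGGGGGG
GGGGGGGGG
GGGGGGGGG
GGGGGGGGG
GGGGGGGGG
GGGGGGGGG
GGGGBGGGG
After op 4 paint(6,7,K):
GGGGGRGGG
GGGGGGGGG
GGGGGGGGG
GGGGGGGGG
GGGGGGGGG
GGGGGGGGG
GGGGGGGKG
GGGGGGGGG
GGGGBGGGG
After op 5 paint(3,0,K):
GGGGGRGGG
GGGGGGGGG
GGGGGGGGG
KGGGGGGGG
GGGGGGGGG
GGGGGGGGG
GGGGGGGKG
GGGGGGGGG
GGGGBGGGG

Answer: GGGGGRGGG
GGGGGGGGG
GGGGGGGGG
KGGGGGGGG
GGGGGGGGG
GGGGGGGGG
GGGGGGGKG
GGGGGGGGG
GGGGBGGGG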